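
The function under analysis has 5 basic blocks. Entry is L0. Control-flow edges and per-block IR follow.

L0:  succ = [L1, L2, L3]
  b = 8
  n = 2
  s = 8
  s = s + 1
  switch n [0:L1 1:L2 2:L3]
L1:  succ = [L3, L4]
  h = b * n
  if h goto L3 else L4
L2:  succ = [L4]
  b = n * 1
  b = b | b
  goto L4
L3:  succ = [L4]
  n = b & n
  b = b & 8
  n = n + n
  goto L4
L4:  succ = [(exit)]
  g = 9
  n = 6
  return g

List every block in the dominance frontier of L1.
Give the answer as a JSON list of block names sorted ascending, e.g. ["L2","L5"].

idom tree: L1←L0 L2←L0 L3←L0 L4←L0
Join-block Dom:
  L3: preds {L0,L1}: {L0} ∩ {L0,L1} = {L0}; idom=L0
  L4: preds {L1,L2,L3}: {L0,L1} ∩ {L0,L2} ∩ {L0,L3} = {L0}; idom=L0

Frontier:
  L3←L0: walk · to L0
  L3←L1: walk L1 to L0
  L4←L1: walk L1 to L0
  L4←L2: walk L2 to L0
  L4←L3: walk L3 to L0
  L0: DF=∅
  L1: DF={L3,L4}
  L2: DF={L4}
  L3: DF={L4}
  L4: DF=∅

DF(L1) = ["L3", "L4"]

Answer: ["L3", "L4"]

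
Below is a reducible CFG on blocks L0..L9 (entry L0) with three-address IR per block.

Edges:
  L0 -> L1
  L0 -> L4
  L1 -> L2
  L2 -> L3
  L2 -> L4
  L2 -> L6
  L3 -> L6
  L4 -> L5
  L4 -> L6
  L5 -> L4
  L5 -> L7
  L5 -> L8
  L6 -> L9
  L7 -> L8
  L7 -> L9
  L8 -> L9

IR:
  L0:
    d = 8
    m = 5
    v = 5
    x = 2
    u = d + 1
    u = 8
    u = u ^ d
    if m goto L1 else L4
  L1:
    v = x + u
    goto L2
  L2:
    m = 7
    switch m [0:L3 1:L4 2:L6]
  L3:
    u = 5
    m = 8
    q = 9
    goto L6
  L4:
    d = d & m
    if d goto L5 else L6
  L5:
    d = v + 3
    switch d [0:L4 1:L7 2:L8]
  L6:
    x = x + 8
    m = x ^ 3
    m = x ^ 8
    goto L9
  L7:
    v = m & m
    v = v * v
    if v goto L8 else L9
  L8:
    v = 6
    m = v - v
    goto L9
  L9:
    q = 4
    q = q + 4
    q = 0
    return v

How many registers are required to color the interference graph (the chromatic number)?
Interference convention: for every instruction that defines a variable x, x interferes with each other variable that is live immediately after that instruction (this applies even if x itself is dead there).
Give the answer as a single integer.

Answer: 5

Derivation:
Per-block:
  L0 def {d,m,u,v,x} use ∅
  L1 def {v} use {u,x}
  L2 def {m} use ∅
  L3 def {m,q,u} use ∅
  L4 def {d} use {d,m}
  L5 def {d} use {v}
  L6 def {m,x} use {x}
  L7 def {v} use {m}
  L8 def {m,v} use ∅
  L9 def {q} use {v}

Backward fixpoint:
  L0: in=∅ out={d,m,u,v,x}
  L1: in={d,u,x} out={d,v,x}
  L2: in={d,v,x} out={d,m,v,x}
  L3: in={v,x} out={v,x}
  L4: in={d,m,v,x} out={m,v,x}
  L5: in={m,v,x} out={d,m,v,x}
  L6: in={v,x} out={v}
  L7: in={m} out={v}
  L8: in=∅ out={v}
  L9: in={v} out=∅

Interfere edges:
  d↔{m,u,v,x}
  m↔{d,u,v,x}
  q↔{v,x}
  u↔{d,m,v,x}
  v↔{d,m,q,u,x}
  x↔{d,m,q,u,v}

Colouring:
  clique {d,m,u,v,x} ⇒ need ≥ 5
  assign d→R2 m→R3 q→R2 u→R4 v→R0 x→R1 — no edge inside a register ⇒ χ ≤ 5
  χ = 5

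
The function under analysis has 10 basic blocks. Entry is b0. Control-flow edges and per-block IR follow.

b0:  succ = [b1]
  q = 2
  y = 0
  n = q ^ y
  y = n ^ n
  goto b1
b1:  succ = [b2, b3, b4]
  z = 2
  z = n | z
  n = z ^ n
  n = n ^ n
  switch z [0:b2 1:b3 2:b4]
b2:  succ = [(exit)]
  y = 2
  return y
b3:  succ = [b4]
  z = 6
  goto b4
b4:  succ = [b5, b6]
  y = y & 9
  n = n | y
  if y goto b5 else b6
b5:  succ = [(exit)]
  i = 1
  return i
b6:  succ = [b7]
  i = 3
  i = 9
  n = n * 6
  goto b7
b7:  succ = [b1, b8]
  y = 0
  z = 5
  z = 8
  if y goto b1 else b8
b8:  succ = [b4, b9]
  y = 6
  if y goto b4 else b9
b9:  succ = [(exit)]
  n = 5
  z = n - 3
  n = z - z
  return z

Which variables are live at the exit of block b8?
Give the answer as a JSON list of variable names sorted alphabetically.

def/use:
  b0 def {n,q,y} use ∅
  b1 def {n,z} use {n}
  b2 def {y} use ∅
  b3 def {z} use ∅
  b4 def {n,y} use {n,y}
  b5 def {i} use ∅
  b6 def {i,n} use {n}
  b7 def {y,z} use ∅
  b8 def {y} use ∅
  b9 def {n,z} use ∅

Liveness:
  b0 li=∅ lo={n,y}
  b1 li={n,y} lo={n,y}
  b2 li=∅ lo=∅
  b3 li={n,y} lo={n,y}
  b4 li={n,y} lo={n}
  b5 li=∅ lo=∅
  b6 li={n} lo={n}
  b7 li={n} lo={n,y}
  b8 li={n} lo={n,y}
  b9 li=∅ lo=∅

live-out(b8) = ["n", "y"]

Answer: ["n", "y"]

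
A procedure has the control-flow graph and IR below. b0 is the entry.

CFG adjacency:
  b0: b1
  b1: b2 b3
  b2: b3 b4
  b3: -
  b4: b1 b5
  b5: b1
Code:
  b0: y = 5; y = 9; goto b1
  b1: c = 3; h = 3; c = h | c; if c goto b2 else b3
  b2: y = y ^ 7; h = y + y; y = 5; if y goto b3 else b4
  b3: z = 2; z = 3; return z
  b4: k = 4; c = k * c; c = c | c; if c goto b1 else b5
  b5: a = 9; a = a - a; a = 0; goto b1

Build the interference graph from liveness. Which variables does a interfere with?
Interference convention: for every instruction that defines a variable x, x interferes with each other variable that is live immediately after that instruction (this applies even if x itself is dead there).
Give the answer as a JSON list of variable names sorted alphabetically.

Block summaries:
  b0: {y} / ∅
  b1: {c,h} / ∅
  b2: {h,y} / {y}
  b3: {z} / ∅
  b4: {c,k} / {c}
  b5: {a} / ∅

Live sets:
  live b0: ∅→{y}
  live b1: {y}→{c,y}
  live b2: {c,y}→{c,y}
  live b3: ∅→∅
  live b4: {c,y}→{y}
  live b5: {y}→{y}

Interfere edges:
  a↔{y}
  c↔{h,k,y}
  h↔{c,y}
  k↔{c,y}
  y↔{a,c,h,k}
  z↔∅

N(a) = ["y"]

Answer: ["y"]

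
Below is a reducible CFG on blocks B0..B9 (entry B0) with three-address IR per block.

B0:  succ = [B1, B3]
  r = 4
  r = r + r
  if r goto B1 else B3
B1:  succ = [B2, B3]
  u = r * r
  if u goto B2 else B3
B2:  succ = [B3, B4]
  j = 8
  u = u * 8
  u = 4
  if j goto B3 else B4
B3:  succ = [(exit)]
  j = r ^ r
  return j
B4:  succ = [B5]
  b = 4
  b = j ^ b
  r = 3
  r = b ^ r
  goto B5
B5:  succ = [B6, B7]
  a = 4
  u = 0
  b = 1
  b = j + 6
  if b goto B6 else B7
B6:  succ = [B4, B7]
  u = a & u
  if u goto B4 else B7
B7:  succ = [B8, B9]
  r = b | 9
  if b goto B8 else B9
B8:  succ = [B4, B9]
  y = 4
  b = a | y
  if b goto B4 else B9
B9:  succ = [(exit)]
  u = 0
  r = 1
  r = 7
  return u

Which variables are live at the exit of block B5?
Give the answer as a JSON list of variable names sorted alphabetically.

Answer: ["a", "b", "j", "u"]

Analysis:
Per-block:
  B0: def={r} ue=∅
  B1: def={u} ue={r}
  B2: def={j,u} ue={u}
  B3: def={j} ue={r}
  B4: def={b,r} ue={j}
  B5: def={a,b,u} ue={j}
  B6: def={u} ue={a,u}
  B7: def={r} ue={b}
  B8: def={b,y} ue={a}
  B9: def={r,u} ue=∅

Liveness:
  live B0: ∅→{r}
  live B1: {r}→{r,u}
  live B2: {r,u}→{j,r}
  live B3: {r}→∅
  live B4: {j}→{j}
  live B5: {j}→{a,b,j,u}
  live B6: {a,b,j,u}→{a,b,j}
  live B7: {a,b,j}→{a,j}
  live B8: {a,j}→{j}
  live B9: ∅→∅

live-out(B5) = ["a", "b", "j", "u"]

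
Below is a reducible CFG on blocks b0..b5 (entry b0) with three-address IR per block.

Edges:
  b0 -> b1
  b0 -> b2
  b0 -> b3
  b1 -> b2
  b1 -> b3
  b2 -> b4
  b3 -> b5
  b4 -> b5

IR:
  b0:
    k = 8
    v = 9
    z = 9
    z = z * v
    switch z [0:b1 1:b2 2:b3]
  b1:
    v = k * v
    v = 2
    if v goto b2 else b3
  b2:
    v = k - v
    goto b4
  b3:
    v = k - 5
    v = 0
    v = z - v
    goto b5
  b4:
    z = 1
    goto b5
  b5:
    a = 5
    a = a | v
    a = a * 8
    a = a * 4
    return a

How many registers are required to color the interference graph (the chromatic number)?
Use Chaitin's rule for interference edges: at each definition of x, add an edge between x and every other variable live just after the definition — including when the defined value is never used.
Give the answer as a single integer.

def/use:
  b0: {k,v,z} / ∅
  b1: {v} / {k,v}
  b2: {v} / {k,v}
  b3: {v} / {k,z}
  b4: {z} / ∅
  b5: {a} / {v}

Liveness:
  b0 li=∅ lo={k,v,z}
  b1 li={k,v,z} lo={k,v,z}
  b2 li={k,v} lo={v}
  b3 li={k,z} lo={v}
  b4 li={v} lo={v}
  b5 li={v} lo=∅

Conflict graph:
  a: {v}
  k: {v,z}
  v: {a,k,z}
  z: {k,v}

Colouring:
  clique {k,v,z} ⇒ need ≥ 3
  assign a→r1 k→r1 v→r0 z→r2 — no edge inside a register ⇒ χ ≤ 3
  χ = 3

Answer: 3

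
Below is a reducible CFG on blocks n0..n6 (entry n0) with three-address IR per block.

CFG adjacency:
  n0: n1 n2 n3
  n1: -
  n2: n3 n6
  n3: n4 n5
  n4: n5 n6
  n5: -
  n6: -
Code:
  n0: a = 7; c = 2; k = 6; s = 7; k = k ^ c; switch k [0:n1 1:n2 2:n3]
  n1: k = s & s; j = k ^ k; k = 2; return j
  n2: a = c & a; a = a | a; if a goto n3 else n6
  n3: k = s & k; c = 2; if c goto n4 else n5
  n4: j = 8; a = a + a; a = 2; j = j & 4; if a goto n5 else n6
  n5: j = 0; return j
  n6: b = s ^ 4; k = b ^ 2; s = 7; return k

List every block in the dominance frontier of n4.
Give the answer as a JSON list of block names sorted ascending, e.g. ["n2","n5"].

Answer: ["n5", "n6"]

Analysis:
idom tree: n1←n0 n2←n0 n3←n0 n4←n3 n5←n3 n6←n0
Dom at joins:
  n3: preds {n0,n2}: {n0} ∩ {n0,n2} = {n0}; idom=n0
  n5: preds {n3,n4}: {n0,n3} ∩ {n0,n3,n4} = {n0,n3}; idom=n3
  n6: preds {n2,n4}: {n0,n2} ∩ {n0,n3,n4} = {n0}; idom=n0

DF derivation:
  n3←n0: walk · to n0
  n3←n2: walk n2 to n0
  n5←n3: walk · to n3
  n5←n4: walk n4 to n3
  n6←n2: walk n2 to n0
  n6←n4: walk n4→n3 to n0
  n0 → ∅
  n1 → ∅
  n2 → {n3,n6}
  n3 → {n6}
  n4 → {n5,n6}
  n5 → ∅
  n6 → ∅

DF(n4) = ["n5", "n6"]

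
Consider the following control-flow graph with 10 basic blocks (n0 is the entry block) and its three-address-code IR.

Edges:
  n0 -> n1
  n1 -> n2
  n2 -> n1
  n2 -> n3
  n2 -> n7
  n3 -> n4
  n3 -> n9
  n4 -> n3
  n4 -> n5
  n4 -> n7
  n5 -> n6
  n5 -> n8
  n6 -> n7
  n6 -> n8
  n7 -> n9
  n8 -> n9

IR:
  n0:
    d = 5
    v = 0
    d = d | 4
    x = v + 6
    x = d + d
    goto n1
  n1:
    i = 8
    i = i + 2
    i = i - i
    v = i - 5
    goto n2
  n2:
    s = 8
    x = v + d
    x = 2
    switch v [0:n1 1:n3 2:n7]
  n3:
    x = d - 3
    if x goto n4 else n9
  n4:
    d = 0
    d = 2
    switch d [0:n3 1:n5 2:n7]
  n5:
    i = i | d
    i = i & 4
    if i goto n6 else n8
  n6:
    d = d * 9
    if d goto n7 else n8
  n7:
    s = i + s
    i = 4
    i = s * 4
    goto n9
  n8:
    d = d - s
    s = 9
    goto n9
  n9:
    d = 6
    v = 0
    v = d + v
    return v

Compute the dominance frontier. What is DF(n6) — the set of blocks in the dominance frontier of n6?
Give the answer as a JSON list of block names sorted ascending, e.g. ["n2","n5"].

idom tree: n1←n0 n2←n1 n3←n2 n4←n3 n5←n4 n6←n5 n7←n2 n8←n5 n9←n2
Join-block Dom:
  n1: preds {n0,n2}: {n0} ∩ {n0,n1,n2} = {n0}; idom=n0
  n3: preds {n2,n4}: {n0,n1,n2} ∩ {n0,n1,n2,n3,n4} = {n0,n1,n2}; idom=n2
  n7: preds {n2,n4,n6}: {n0,n1,n2} ∩ {n0,n1,n2,n3,n4} ∩ {n0,n1,n2,n3,n4,n5,n6} = {n0,n1,n2}; idom=n2
  n8: preds {n5,n6}: {n0,n1,n2,n3,n4,n5} ∩ {n0,n1,n2,n3,n4,n5,n6} = {n0,n1,n2,n3,n4,n5}; idom=n5
  n9: preds {n3,n7,n8}: {n0,n1,n2,n3} ∩ {n0,n1,n2,n7} ∩ {n0,n1,n2,n3,n4,n5,n8} = {n0,n1,n2}; idom=n2

DF derivation:
  n1←n0: walk · to n0
  n1←n2: walk n2→n1 to n0
  n3←n2: walk · to n2
  n3←n4: walk n4→n3 to n2
  n7←n2: walk · to n2
  n7←n4: walk n4→n3 to n2
  n7←n6: walk n6→n5→n4→n3 to n2
  n8←n5: walk · to n5
  n8←n6: walk n6 to n5
  n9←n3: walk n3 to n2
  n9←n7: walk n7 to n2
  n9←n8: walk n8→n5→n4→n3 to n2
  n0 → ∅
  n1 → {n1}
  n2 → {n1}
  n3 → {n3,n7,n9}
  n4 → {n3,n7,n9}
  n5 → {n7,n9}
  n6 → {n7,n8}
  n7 → {n9}
  n8 → {n9}
  n9 → ∅

DF(n6) = ["n7", "n8"]

Answer: ["n7", "n8"]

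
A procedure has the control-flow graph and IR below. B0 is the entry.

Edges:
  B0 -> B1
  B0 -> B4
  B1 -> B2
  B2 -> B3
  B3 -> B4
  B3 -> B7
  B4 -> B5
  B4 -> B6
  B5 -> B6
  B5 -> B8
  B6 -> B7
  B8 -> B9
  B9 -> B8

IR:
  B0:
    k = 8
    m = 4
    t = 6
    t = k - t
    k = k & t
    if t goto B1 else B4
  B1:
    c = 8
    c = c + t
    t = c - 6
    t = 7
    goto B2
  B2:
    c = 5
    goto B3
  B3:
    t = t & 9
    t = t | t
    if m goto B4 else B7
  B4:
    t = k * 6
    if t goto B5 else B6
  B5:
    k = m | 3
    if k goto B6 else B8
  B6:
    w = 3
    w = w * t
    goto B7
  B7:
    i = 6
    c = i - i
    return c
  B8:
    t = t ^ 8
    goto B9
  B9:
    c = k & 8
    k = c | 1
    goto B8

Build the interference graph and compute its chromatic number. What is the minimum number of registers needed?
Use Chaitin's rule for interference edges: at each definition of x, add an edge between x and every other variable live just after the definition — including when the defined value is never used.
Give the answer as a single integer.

def/use:
  B0 def {k,m,t} use ∅
  B1 def {c,t} use {t}
  B2 def {c} use ∅
  B3 def {t} use {m,t}
  B4 def {t} use {k}
  B5 def {k} use {m}
  B6 def {w} use {t}
  B7 def {c,i} use ∅
  B8 def {t} use {t}
  B9 def {c,k} use {k}

Backward fixpoint:
  B0: in=∅ out={k,m,t}
  B1: in={k,m,t} out={k,m,t}
  B2: in={k,m,t} out={k,m,t}
  B3: in={k,m,t} out={k,m}
  B4: in={k,m} out={m,t}
  B5: in={m,t} out={k,t}
  B6: in={t} out=∅
  B7: in=∅ out=∅
  B8: in={k,t} out={k,t}
  B9: in={k,t} out={k,t}

Interference:
  c: {k,m,t}
  i: ∅
  k: {c,m,t}
  m: {c,k,t}
  t: {c,k,m,w}
  w: {t}

Registers:
  {c,k,m,t} pairwise interfere (4-clique) ⇒ χ ≥ 4
  assign c→c1 i→c0 k→c2 m→c3 t→c0 w→c1 — no edge inside a register ⇒ χ ≤ 4
  χ = 4

Answer: 4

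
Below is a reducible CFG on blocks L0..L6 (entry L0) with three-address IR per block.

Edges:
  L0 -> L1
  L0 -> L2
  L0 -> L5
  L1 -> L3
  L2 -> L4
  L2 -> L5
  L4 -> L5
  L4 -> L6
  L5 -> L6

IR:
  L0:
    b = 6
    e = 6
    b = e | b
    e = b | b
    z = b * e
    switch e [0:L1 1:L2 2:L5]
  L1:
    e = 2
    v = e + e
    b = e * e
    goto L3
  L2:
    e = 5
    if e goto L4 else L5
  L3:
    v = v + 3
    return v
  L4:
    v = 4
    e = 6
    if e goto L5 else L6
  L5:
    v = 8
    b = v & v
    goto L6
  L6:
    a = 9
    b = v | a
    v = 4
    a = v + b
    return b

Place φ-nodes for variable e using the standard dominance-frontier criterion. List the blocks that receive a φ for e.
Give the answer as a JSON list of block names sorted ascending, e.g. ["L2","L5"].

Answer: ["L5", "L6"]

Analysis:
idom tree: L1←L0 L2←L0 L3←L1 L4←L2 L5←L0 L6←L0
Dom at joins:
  L5: preds {L0,L2,L4}: {L0} ∩ {L0,L2} ∩ {L0,L2,L4} = {L0}; idom=L0
  L6: preds {L4,L5}: {L0,L2,L4} ∩ {L0,L5} = {L0}; idom=L0

DF derivation:
  L5←L0: walk · to L0
  L5←L2: walk L2 to L0
  L5←L4: walk L4→L2 to L0
  L6←L4: walk L4→L2 to L0
  L6←L5: walk L5 to L0
  DF(L0)=∅
  DF(L1)=∅
  DF(L2)={L5,L6}
  DF(L3)=∅
  DF(L4)={L5,L6}
  DF(L5)={L6}
  DF(L6)=∅

φ for e: defs {L0,L1,L2,L4}
  DF⁺ = {L5,L6}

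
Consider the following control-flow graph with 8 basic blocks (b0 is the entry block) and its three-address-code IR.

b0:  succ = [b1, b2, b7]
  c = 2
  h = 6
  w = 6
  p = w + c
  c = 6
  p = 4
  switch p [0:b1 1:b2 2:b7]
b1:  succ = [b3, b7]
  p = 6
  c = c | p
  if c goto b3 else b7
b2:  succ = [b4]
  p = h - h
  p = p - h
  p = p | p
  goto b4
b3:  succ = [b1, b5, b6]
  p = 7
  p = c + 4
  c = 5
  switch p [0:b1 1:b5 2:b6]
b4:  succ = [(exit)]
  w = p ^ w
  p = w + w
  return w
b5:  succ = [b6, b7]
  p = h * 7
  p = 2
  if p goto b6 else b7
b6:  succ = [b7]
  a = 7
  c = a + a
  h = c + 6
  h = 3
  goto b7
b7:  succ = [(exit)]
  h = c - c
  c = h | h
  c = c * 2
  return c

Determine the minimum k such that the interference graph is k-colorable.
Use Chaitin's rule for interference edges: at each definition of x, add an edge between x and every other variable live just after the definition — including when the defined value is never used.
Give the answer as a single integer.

Per-block:
  b0 def {c,h,p,w} use ∅
  b1 def {c,p} use {c}
  b2 def {p} use {h}
  b3 def {c,p} use {c}
  b4 def {p,w} use {p,w}
  b5 def {p} use {h}
  b6 def {a,c,h} use ∅
  b7 def {c,h} use {c}

Liveness:
  live b0: ∅→{c,h,w}
  live b1: {c,h}→{c,h}
  live b2: {h,w}→{p,w}
  live b3: {c,h}→{c,h}
  live b4: {p,w}→∅
  live b5: {c,h}→{c}
  live b6: ∅→{c}
  live b7: {c}→∅

Interfere edges:
  a — ∅
  c — {h,p,w}
  h — {c,p,w}
  p — {c,h,w}
  w — {c,h,p}

Colouring:
  clique {c,h,p,w} ⇒ need ≥ 4
  assign a→R0 c→R0 h→R1 p→R2 w→R3 — no edge inside a register ⇒ χ ≤ 4
  χ = 4

Answer: 4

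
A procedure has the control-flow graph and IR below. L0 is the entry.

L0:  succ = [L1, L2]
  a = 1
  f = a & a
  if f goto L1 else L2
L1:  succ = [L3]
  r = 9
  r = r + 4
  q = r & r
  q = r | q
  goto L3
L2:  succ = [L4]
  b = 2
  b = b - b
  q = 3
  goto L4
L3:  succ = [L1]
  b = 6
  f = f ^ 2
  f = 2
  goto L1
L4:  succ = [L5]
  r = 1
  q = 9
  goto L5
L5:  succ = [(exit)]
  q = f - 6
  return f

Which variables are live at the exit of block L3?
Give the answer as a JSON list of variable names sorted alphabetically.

Answer: ["f"]

Derivation:
Per-block:
  L0: def={a,f} ue=∅
  L1: def={q,r} ue=∅
  L2: def={b,q} ue=∅
  L3: def={b,f} ue={f}
  L4: def={q,r} ue=∅
  L5: def={q} ue={f}

Live sets:
  L0: in=∅ out={f}
  L1: in={f} out={f}
  L2: in={f} out={f}
  L3: in={f} out={f}
  L4: in={f} out={f}
  L5: in={f} out=∅

live-out(L3) = ["f"]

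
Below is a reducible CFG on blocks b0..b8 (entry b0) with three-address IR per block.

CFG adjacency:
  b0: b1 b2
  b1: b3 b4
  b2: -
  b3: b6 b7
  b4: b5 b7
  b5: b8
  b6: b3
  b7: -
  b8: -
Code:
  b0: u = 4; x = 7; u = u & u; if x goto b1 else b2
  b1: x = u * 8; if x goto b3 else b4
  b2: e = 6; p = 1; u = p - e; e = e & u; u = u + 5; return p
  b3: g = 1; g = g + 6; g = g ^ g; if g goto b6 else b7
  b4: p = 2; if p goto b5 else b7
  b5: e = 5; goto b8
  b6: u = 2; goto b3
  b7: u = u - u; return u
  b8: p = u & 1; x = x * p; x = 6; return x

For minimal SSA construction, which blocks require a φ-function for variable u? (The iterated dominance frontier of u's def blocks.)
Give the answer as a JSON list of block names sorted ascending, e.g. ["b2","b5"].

Answer: ["b3", "b7"]

Working:
idom tree: b1←b0 b2←b0 b3←b1 b4←b1 b5←b4 b6←b3 b7←b1 b8←b5
Dom∩ at merges:
  b3: preds {b1,b6}: {b0,b1} ∩ {b0,b1,b3,b6} = {b0,b1}; idom=b1
  b7: preds {b3,b4}: {b0,b1,b3} ∩ {b0,b1,b4} = {b0,b1}; idom=b1

DF walk-up:
  b3←b1: walk · to b1
  b3←b6: walk b6→b3 to b1
  b7←b3: walk b3 to b1
  b7←b4: walk b4 to b1
  b0: DF=∅
  b1: DF=∅
  b2: DF=∅
  b3: DF={b3,b7}
  b4: DF={b7}
  b5: DF=∅
  b6: DF={b3}
  b7: DF=∅
  b8: DF=∅

φ for u: defs {b0,b2,b6,b7}
  DF⁺ = {b3,b7}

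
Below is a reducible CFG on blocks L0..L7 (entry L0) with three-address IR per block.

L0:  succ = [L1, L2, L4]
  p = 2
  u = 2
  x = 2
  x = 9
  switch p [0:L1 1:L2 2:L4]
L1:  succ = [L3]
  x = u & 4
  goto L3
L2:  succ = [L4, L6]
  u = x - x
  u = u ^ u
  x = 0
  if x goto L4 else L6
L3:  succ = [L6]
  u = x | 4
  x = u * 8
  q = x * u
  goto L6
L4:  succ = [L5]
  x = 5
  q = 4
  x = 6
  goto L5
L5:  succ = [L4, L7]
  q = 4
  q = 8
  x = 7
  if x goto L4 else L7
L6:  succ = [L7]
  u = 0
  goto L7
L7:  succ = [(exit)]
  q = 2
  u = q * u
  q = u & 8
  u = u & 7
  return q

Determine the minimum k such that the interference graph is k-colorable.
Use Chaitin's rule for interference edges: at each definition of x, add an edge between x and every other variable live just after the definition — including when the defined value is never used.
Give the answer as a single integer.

Block summaries:
  L0: {p,u,x} / ∅
  L1: {x} / {u}
  L2: {u,x} / {x}
  L3: {q,u,x} / {x}
  L4: {q,x} / ∅
  L5: {q,x} / ∅
  L6: {u} / ∅
  L7: {q,u} / {u}

Backward fixpoint:
  live L0: ∅→{u,x}
  live L1: {u}→{x}
  live L2: {x}→{u}
  live L3: {x}→∅
  live L4: {u}→{u}
  live L5: {u}→{u}
  live L6: ∅→{u}
  live L7: {u}→∅

Interfere edges:
  p↔{u,x}
  q↔{u}
  u↔{p,q,x}
  x↔{p,u}

Colouring:
  clique {p,u,x} ⇒ need ≥ 3
  3-colouring: c0={u}  c1={p,q}  c2={x}
  χ = 3

Answer: 3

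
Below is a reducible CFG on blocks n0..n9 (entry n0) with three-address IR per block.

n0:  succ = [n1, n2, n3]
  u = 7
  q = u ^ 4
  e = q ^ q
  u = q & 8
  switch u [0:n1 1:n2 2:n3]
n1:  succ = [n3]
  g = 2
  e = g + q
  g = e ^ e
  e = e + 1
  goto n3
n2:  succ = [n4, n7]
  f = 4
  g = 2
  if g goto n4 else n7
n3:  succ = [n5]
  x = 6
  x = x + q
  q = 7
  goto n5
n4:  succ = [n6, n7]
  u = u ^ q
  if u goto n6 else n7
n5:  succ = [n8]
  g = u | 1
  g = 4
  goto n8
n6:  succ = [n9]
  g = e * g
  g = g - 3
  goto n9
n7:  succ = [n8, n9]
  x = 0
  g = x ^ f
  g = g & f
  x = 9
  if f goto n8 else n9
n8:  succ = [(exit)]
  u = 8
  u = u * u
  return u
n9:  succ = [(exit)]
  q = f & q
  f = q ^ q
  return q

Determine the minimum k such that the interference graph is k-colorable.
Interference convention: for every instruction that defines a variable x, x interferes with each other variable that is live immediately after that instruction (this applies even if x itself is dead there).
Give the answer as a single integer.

Answer: 5

Working:
Block summaries:
  n0 def {e,q,u} use ∅
  n1 def {e,g} use {q}
  n2 def {f,g} use ∅
  n3 def {q,x} use {q}
  n4 def {u} use {q,u}
  n5 def {g} use {u}
  n6 def {g} use {e,g}
  n7 def {g,x} use {f}
  n8 def {u} use ∅
  n9 def {f,q} use {f,q}

Live sets:
  n0 li=∅ lo={e,q,u}
  n1 li={q,u} lo={q,u}
  n2 li={e,q,u} lo={e,f,g,q,u}
  n3 li={q,u} lo={u}
  n4 li={e,f,g,q,u} lo={e,f,g,q}
  n5 li={u} lo=∅
  n6 li={e,f,g,q} lo={f,q}
  n7 li={f,q} lo={f,q}
  n8 li=∅ lo=∅
  n9 li={f,q} lo=∅

Conflict graph:
  e: {f,g,q,u}
  f: {e,g,q,u,x}
  g: {e,f,q,u}
  q: {e,f,g,u,x}
  u: {e,f,g,q,x}
  x: {f,q,u}

Chromatic number:
  clique {e,f,g,q,u} ⇒ need ≥ 5
  assign e→r3 f→r0 g→r4 q→r1 u→r2 x→r3 — no edge inside a register ⇒ χ ≤ 5
  χ = 5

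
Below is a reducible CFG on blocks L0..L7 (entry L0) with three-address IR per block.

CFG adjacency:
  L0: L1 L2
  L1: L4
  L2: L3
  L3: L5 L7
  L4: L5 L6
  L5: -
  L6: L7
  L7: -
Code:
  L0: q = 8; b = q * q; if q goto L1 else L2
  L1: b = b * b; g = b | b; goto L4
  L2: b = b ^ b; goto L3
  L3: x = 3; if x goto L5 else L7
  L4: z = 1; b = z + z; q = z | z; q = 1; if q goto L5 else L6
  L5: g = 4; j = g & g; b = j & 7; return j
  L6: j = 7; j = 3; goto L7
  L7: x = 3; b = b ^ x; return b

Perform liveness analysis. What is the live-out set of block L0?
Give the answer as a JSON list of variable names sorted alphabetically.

Block summaries:
  L0 def {b,q} use ∅
  L1 def {b,g} use {b}
  L2 def {b} use {b}
  L3 def {x} use ∅
  L4 def {b,q,z} use ∅
  L5 def {b,g,j} use ∅
  L6 def {j} use ∅
  L7 def {b,x} use {b}

Liveness:
  L0 li=∅ lo={b}
  L1 li={b} lo=∅
  L2 li={b} lo={b}
  L3 li={b} lo={b}
  L4 li=∅ lo={b}
  L5 li=∅ lo=∅
  L6 li={b} lo={b}
  L7 li={b} lo=∅

live-out(L0) = ["b"]

Answer: ["b"]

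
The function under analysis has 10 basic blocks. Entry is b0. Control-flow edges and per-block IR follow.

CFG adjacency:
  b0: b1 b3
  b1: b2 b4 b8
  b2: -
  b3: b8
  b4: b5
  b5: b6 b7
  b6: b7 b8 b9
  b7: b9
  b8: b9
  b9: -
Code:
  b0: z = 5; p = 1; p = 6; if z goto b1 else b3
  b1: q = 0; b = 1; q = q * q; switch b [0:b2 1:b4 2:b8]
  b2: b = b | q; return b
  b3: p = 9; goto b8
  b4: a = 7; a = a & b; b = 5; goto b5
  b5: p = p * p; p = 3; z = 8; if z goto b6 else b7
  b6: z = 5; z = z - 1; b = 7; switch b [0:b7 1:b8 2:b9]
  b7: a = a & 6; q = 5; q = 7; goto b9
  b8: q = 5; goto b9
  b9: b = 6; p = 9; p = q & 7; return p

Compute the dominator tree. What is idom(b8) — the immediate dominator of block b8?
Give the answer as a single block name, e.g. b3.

idom tree: b1←b0 b2←b1 b3←b0 b4←b1 b5←b4 b6←b5 b7←b5 b8←b0 b9←b0
Dom at joins:
  b7: preds {b5,b6}: {b0,b1,b4,b5} ∩ {b0,b1,b4,b5,b6} = {b0,b1,b4,b5}; idom=b5
  b8: preds {b1,b3,b6}: {b0,b1} ∩ {b0,b3} ∩ {b0,b1,b4,b5,b6} = {b0}; idom=b0
  b9: preds {b6,b7,b8}: {b0,b1,b4,b5,b6} ∩ {b0,b1,b4,b5,b7} ∩ {b0,b8} = {b0}; idom=b0

idom(b8) = b0

Answer: b0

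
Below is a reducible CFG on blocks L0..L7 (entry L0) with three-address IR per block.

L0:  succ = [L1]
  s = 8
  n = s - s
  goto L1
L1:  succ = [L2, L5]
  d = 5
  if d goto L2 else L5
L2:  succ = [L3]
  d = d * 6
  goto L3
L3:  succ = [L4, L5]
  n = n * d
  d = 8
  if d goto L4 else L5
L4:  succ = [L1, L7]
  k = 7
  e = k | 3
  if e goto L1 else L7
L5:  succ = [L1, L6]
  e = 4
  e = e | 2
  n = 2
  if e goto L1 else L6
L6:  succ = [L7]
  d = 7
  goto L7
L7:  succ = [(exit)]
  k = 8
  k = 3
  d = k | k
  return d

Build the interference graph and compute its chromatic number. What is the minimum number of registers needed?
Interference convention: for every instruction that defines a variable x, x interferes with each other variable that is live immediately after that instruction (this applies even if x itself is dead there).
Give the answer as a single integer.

Answer: 2

Derivation:
Per-block:
  L0: def={n,s} ue=∅
  L1: def={d} ue=∅
  L2: def={d} ue={d}
  L3: def={d,n} ue={d,n}
  L4: def={e,k} ue=∅
  L5: def={e,n} ue=∅
  L6: def={d} ue=∅
  L7: def={d,k} ue=∅

Backward fixpoint:
  live L0: ∅→{n}
  live L1: {n}→{d,n}
  live L2: {d,n}→{d,n}
  live L3: {d,n}→{n}
  live L4: {n}→{n}
  live L5: ∅→{n}
  live L6: ∅→∅
  live L7: ∅→∅

Interfere edges:
  d — {n}
  e — {n}
  k — {n}
  n — {d,e,k}
  s — ∅

Colouring:
  {d,n} pairwise interfere (2-clique) ⇒ χ ≥ 2
  2-colouring: r0={n,s}  r1={d,e,k}
  χ = 2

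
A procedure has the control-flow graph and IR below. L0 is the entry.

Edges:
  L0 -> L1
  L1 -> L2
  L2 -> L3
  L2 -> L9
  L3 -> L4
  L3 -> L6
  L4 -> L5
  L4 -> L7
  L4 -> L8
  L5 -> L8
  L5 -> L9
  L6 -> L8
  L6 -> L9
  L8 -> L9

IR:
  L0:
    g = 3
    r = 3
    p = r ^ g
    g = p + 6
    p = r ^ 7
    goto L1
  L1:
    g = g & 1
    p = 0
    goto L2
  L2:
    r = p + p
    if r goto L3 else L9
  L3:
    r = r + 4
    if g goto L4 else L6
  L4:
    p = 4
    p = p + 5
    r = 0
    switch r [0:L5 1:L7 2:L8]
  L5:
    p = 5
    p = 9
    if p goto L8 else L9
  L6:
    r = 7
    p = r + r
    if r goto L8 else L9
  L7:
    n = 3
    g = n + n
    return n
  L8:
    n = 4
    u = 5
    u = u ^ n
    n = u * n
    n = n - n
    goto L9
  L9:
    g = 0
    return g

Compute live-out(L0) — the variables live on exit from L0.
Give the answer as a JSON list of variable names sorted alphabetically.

Answer: ["g"]

Analysis:
Block summaries:
  L0: def={g,p,r} ue=∅
  L1: def={g,p} ue={g}
  L2: def={r} ue={p}
  L3: def={r} ue={g,r}
  L4: def={p,r} ue=∅
  L5: def={p} ue=∅
  L6: def={p,r} ue=∅
  L7: def={g,n} ue=∅
  L8: def={n,u} ue=∅
  L9: def={g} ue=∅

Backward fixpoint:
  L0 li=∅ lo={g}
  L1 li={g} lo={g,p}
  L2 li={g,p} lo={g,r}
  L3 li={g,r} lo=∅
  L4 li=∅ lo=∅
  L5 li=∅ lo=∅
  L6 li=∅ lo=∅
  L7 li=∅ lo=∅
  L8 li=∅ lo=∅
  L9 li=∅ lo=∅

live-out(L0) = ["g"]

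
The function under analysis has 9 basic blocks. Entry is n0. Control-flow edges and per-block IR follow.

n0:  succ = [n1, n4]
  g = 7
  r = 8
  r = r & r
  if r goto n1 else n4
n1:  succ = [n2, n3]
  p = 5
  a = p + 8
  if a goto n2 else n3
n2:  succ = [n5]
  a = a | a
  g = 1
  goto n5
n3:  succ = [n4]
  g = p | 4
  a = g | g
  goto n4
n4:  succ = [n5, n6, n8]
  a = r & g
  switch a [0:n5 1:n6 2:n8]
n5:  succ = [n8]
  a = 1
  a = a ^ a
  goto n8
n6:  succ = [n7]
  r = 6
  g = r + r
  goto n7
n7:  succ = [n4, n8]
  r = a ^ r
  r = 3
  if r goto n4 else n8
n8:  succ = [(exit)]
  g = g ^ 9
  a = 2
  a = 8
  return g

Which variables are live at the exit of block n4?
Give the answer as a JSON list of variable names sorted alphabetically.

Answer: ["a", "g"]

Derivation:
def/use:
  n0: {g,r} / ∅
  n1: {a,p} / ∅
  n2: {a,g} / {a}
  n3: {a,g} / {p}
  n4: {a} / {g,r}
  n5: {a} / ∅
  n6: {g,r} / ∅
  n7: {r} / {a,r}
  n8: {a,g} / {g}

Live sets:
  n0 li=∅ lo={g,r}
  n1 li={r} lo={a,p,r}
  n2 li={a} lo={g}
  n3 li={p,r} lo={g,r}
  n4 li={g,r} lo={a,g}
  n5 li={g} lo={g}
  n6 li={a} lo={a,g,r}
  n7 li={a,g,r} lo={g,r}
  n8 li={g} lo=∅

live-out(n4) = ["a", "g"]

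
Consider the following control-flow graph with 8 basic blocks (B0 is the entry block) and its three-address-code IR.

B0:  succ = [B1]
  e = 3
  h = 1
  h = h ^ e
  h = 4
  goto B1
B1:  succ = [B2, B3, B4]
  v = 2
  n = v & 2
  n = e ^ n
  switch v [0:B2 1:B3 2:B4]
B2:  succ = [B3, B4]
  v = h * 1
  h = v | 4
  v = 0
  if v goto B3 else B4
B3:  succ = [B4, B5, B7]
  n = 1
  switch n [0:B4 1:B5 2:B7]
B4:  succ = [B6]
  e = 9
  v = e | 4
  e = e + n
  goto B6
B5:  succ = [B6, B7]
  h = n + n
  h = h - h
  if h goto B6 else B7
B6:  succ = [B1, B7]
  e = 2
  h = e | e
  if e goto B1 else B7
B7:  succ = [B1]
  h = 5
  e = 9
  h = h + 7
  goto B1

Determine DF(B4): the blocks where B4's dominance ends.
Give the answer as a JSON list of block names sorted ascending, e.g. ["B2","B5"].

Answer: ["B6"]

Analysis:
idom tree: B1←B0 B2←B1 B3←B1 B4←B1 B5←B3 B6←B1 B7←B1
Join-block Dom:
  B1: preds {B0,B6,B7}: {B0} ∩ {B0,B1,B6} ∩ {B0,B1,B7} = {B0}; idom=B0
  B3: preds {B1,B2}: {B0,B1} ∩ {B0,B1,B2} = {B0,B1}; idom=B1
  B4: preds {B1,B2,B3}: {B0,B1} ∩ {B0,B1,B2} ∩ {B0,B1,B3} = {B0,B1}; idom=B1
  B6: preds {B4,B5}: {B0,B1,B4} ∩ {B0,B1,B3,B5} = {B0,B1}; idom=B1
  B7: preds {B3,B5,B6}: {B0,B1,B3} ∩ {B0,B1,B3,B5} ∩ {B0,B1,B6} = {B0,B1}; idom=B1

DF derivation:
  B1←B0: walk · to B0
  B1←B6: walk B6→B1 to B0
  B1←B7: walk B7→B1 to B0
  B3←B1: walk · to B1
  B3←B2: walk B2 to B1
  B4←B1: walk · to B1
  B4←B2: walk B2 to B1
  B4←B3: walk B3 to B1
  B6←B4: walk B4 to B1
  B6←B5: walk B5→B3 to B1
  B7←B3: walk B3 to B1
  B7←B5: walk B5→B3 to B1
  B7←B6: walk B6 to B1
  B0: DF=∅
  B1: DF={B1}
  B2: DF={B3,B4}
  B3: DF={B4,B6,B7}
  B4: DF={B6}
  B5: DF={B6,B7}
  B6: DF={B1,B7}
  B7: DF={B1}

DF(B4) = ["B6"]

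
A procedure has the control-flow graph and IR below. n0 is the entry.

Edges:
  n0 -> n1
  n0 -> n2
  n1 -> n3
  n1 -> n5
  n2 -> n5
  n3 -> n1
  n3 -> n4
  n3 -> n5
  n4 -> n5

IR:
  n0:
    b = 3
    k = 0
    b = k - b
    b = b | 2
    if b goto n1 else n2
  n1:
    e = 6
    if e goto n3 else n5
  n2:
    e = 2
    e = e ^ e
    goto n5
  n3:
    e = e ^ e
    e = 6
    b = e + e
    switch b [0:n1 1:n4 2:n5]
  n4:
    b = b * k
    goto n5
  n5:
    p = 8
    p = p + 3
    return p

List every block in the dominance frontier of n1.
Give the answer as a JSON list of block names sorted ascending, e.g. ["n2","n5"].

Answer: ["n1", "n5"]

Working:
idom tree: n1←n0 n2←n0 n3←n1 n4←n3 n5←n0
Dom∩ at merges:
  n1: preds {n0,n3}: {n0} ∩ {n0,n1,n3} = {n0}; idom=n0
  n5: preds {n1,n2,n3,n4}: {n0,n1} ∩ {n0,n2} ∩ {n0,n1,n3} ∩ {n0,n1,n3,n4} = {n0}; idom=n0

Frontier:
  join n1 pred n0: · stop@n0
  join n1 pred n3: n3→n1 stop@n0
  join n5 pred n1: n1 stop@n0
  join n5 pred n2: n2 stop@n0
  join n5 pred n3: n3→n1 stop@n0
  join n5 pred n4: n4→n3→n1 stop@n0
  n0: DF=∅
  n1: DF={n1,n5}
  n2: DF={n5}
  n3: DF={n1,n5}
  n4: DF={n5}
  n5: DF=∅

DF(n1) = ["n1", "n5"]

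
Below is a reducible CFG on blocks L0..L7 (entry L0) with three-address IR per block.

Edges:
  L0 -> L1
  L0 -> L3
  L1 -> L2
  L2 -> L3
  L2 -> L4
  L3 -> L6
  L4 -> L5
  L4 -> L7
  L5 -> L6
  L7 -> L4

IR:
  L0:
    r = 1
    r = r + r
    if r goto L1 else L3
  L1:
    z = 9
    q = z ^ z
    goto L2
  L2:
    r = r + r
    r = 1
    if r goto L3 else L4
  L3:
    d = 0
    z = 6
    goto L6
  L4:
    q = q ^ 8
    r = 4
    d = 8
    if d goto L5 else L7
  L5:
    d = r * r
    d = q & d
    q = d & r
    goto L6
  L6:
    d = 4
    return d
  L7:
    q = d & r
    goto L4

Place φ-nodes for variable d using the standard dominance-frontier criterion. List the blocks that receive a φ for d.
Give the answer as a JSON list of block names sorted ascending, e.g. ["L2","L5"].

idom tree: L1←L0 L2←L1 L3←L0 L4←L2 L5←L4 L6←L0 L7←L4
Dom at joins:
  L3: preds {L0,L2}: {L0} ∩ {L0,L1,L2} = {L0}; idom=L0
  L4: preds {L2,L7}: {L0,L1,L2} ∩ {L0,L1,L2,L4,L7} = {L0,L1,L2}; idom=L2
  L6: preds {L3,L5}: {L0,L3} ∩ {L0,L1,L2,L4,L5} = {L0}; idom=L0

DF derivation:
  join L3 pred L0: · stop@L0
  join L3 pred L2: L2→L1 stop@L0
  join L4 pred L2: · stop@L2
  join L4 pred L7: L7→L4 stop@L2
  join L6 pred L3: L3 stop@L0
  join L6 pred L5: L5→L4→L2→L1 stop@L0
  L0 → ∅
  L1 → {L3,L6}
  L2 → {L3,L6}
  L3 → {L6}
  L4 → {L4,L6}
  L5 → {L6}
  L6 → ∅
  L7 → {L4}

φ for d: defs {L3,L4,L5,L6}
  DF⁺ = {L4,L6}

Answer: ["L4", "L6"]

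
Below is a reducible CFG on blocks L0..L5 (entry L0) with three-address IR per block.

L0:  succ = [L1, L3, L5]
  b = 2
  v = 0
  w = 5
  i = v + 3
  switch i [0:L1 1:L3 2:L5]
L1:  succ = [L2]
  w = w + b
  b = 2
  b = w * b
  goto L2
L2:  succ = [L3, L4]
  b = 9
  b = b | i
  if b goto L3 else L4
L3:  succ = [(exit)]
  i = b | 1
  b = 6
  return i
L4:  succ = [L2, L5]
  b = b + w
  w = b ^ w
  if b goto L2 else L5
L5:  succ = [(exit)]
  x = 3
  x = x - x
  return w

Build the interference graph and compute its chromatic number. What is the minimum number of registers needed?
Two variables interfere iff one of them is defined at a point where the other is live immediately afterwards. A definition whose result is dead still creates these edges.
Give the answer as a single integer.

Answer: 3

Derivation:
Block summaries:
  L0 def {b,i,v,w} use ∅
  L1 def {b,w} use {b,w}
  L2 def {b} use {i}
  L3 def {b,i} use {b}
  L4 def {b,w} use {b,w}
  L5 def {x} use {w}

Live sets:
  L0 li=∅ lo={b,i,w}
  L1 li={b,i,w} lo={i,w}
  L2 li={i,w} lo={b,i,w}
  L3 li={b} lo=∅
  L4 li={b,i,w} lo={i,w}
  L5 li={w} lo=∅

Conflict graph:
  b — {i,v,w}
  i — {b,w}
  v — {b,w}
  w — {b,i,v,x}
  x — {w}

Colouring:
  lower bound: {b,i,w} mutually conflict ⇒ χ ≥ 3
  assign b→r1 i→r2 v→r2 w→r0 x→r1 — no edge inside a register ⇒ χ ≤ 3
  χ = 3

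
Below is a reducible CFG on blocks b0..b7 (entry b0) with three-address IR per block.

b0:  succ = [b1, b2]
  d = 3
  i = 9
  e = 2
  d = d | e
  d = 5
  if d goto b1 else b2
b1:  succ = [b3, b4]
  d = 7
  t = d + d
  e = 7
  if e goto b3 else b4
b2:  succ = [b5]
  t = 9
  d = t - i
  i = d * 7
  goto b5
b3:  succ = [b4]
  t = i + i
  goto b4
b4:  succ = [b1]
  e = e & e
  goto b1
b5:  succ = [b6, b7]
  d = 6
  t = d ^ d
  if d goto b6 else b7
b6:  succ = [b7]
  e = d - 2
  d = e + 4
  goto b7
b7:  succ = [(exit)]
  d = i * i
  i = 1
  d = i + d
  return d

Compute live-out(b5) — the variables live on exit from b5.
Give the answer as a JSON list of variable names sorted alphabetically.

Answer: ["d", "i"]

Working:
Block summaries:
  b0: {d,e,i} / ∅
  b1: {d,e,t} / ∅
  b2: {d,i,t} / {i}
  b3: {t} / {i}
  b4: {e} / {e}
  b5: {d,t} / ∅
  b6: {d,e} / {d}
  b7: {d,i} / {i}

Liveness:
  b0: in=∅ out={i}
  b1: in={i} out={e,i}
  b2: in={i} out={i}
  b3: in={e,i} out={e,i}
  b4: in={e,i} out={i}
  b5: in={i} out={d,i}
  b6: in={d,i} out={i}
  b7: in={i} out=∅

live-out(b5) = ["d", "i"]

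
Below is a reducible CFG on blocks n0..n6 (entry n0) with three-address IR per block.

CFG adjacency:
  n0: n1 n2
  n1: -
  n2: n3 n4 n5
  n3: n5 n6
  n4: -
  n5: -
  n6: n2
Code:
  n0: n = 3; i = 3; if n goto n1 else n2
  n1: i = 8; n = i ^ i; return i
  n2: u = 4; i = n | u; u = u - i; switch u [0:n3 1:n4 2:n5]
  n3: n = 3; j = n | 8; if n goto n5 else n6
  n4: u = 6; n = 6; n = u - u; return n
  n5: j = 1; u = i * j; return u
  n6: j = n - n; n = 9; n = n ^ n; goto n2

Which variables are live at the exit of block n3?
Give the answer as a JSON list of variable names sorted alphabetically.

Answer: ["i", "n"]

Derivation:
Per-block:
  n0: {i,n} / ∅
  n1: {i,n} / ∅
  n2: {i,u} / {n}
  n3: {j,n} / ∅
  n4: {n,u} / ∅
  n5: {j,u} / {i}
  n6: {j,n} / {n}

Liveness:
  live n0: ∅→{n}
  live n1: ∅→∅
  live n2: {n}→{i}
  live n3: {i}→{i,n}
  live n4: ∅→∅
  live n5: {i}→∅
  live n6: {n}→{n}

live-out(n3) = ["i", "n"]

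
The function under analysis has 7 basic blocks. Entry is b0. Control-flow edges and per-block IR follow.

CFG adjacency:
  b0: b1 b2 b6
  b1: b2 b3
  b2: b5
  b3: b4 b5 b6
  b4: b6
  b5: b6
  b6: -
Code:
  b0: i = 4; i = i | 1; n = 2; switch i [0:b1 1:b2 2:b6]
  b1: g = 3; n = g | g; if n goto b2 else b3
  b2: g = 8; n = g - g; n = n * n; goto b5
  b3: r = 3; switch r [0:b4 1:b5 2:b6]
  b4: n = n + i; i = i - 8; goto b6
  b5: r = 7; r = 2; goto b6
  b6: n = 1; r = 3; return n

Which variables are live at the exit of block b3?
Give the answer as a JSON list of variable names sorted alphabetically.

def/use:
  b0: {i,n} / ∅
  b1: {g,n} / ∅
  b2: {g,n} / ∅
  b3: {r} / ∅
  b4: {i,n} / {i,n}
  b5: {r} / ∅
  b6: {n,r} / ∅

Backward fixpoint:
  b0 li=∅ lo={i}
  b1 li={i} lo={i,n}
  b2 li=∅ lo=∅
  b3 li={i,n} lo={i,n}
  b4 li={i,n} lo=∅
  b5 li=∅ lo=∅
  b6 li=∅ lo=∅

live-out(b3) = ["i", "n"]

Answer: ["i", "n"]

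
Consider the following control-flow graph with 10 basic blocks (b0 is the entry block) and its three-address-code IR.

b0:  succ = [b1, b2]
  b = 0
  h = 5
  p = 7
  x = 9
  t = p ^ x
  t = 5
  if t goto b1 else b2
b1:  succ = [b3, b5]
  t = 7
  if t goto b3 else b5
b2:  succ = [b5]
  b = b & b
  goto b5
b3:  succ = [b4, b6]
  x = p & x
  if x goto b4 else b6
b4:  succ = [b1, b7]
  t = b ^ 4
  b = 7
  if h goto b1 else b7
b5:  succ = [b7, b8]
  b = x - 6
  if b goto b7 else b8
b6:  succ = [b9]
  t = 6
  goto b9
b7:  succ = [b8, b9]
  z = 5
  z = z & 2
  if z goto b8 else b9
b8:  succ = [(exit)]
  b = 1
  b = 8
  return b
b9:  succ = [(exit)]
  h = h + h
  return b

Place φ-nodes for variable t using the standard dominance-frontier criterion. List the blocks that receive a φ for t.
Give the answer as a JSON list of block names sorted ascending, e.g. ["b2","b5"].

idom tree: b1←b0 b2←b0 b3←b1 b4←b3 b5←b0 b6←b3 b7←b0 b8←b0 b9←b0
Dom at joins:
  b1: preds {b0,b4}: {b0} ∩ {b0,b1,b3,b4} = {b0}; idom=b0
  b5: preds {b1,b2}: {b0,b1} ∩ {b0,b2} = {b0}; idom=b0
  b7: preds {b4,b5}: {b0,b1,b3,b4} ∩ {b0,b5} = {b0}; idom=b0
  b8: preds {b5,b7}: {b0,b5} ∩ {b0,b7} = {b0}; idom=b0
  b9: preds {b6,b7}: {b0,b1,b3,b6} ∩ {b0,b7} = {b0}; idom=b0

DF walk-up:
  b1←b0: walk · to b0
  b1←b4: walk b4→b3→b1 to b0
  b5←b1: walk b1 to b0
  b5←b2: walk b2 to b0
  b7←b4: walk b4→b3→b1 to b0
  b7←b5: walk b5 to b0
  b8←b5: walk b5 to b0
  b8←b7: walk b7 to b0
  b9←b6: walk b6→b3→b1 to b0
  b9←b7: walk b7 to b0
  b0: DF=∅
  b1: DF={b1,b5,b7,b9}
  b2: DF={b5}
  b3: DF={b1,b7,b9}
  b4: DF={b1,b7}
  b5: DF={b7,b8}
  b6: DF={b9}
  b7: DF={b8,b9}
  b8: DF=∅
  b9: DF=∅

φ for t: defs {b0,b1,b4,b6}
  DF⁺ = {b1,b5,b7,b8,b9}

Answer: ["b1", "b5", "b7", "b8", "b9"]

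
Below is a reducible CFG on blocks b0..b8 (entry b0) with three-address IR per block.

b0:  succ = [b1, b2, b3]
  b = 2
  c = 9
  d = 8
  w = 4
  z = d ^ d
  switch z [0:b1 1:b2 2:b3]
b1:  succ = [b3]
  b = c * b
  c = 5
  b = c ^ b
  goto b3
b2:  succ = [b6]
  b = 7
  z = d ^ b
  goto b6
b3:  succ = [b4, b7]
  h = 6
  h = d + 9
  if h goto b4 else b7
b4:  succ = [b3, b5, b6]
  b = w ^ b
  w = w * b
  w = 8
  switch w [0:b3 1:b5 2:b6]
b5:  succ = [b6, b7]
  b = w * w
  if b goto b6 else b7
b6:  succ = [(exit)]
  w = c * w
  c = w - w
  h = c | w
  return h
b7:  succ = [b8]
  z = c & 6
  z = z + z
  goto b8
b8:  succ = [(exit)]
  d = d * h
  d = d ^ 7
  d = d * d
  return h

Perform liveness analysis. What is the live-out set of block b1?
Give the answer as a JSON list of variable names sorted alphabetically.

Block summaries:
  b0 def {b,c,d,w,z} use ∅
  b1 def {b,c} use {b,c}
  b2 def {b,z} use {d}
  b3 def {h} use {d}
  b4 def {b,w} use {b,w}
  b5 def {b} use {w}
  b6 def {c,h,w} use {c,w}
  b7 def {z} use {c}
  b8 def {d} use {d,h}

Liveness:
  b0: in=∅ out={b,c,d,w}
  b1: in={b,c,d,w} out={b,c,d,w}
  b2: in={c,d,w} out={c,w}
  b3: in={b,c,d,w} out={b,c,d,h,w}
  b4: in={b,c,d,h,w} out={b,c,d,h,w}
  b5: in={c,d,h,w} out={c,d,h,w}
  b6: in={c,w} out=∅
  b7: in={c,d,h} out={d,h}
  b8: in={d,h} out=∅

live-out(b1) = ["b", "c", "d", "w"]

Answer: ["b", "c", "d", "w"]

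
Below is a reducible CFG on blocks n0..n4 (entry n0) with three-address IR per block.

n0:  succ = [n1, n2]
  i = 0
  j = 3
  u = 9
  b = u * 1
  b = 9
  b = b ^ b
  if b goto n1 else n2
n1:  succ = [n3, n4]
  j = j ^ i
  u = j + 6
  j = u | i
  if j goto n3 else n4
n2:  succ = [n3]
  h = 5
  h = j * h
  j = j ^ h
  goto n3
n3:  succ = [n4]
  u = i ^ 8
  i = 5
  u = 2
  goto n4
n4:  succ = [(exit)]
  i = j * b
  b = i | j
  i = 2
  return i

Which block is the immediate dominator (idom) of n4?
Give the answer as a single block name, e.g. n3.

idom tree: n1←n0 n2←n0 n3←n0 n4←n0
Dom at joins:
  n3: preds {n1,n2}: {n0,n1} ∩ {n0,n2} = {n0}; idom=n0
  n4: preds {n1,n3}: {n0,n1} ∩ {n0,n3} = {n0}; idom=n0

idom(n4) = n0

Answer: n0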